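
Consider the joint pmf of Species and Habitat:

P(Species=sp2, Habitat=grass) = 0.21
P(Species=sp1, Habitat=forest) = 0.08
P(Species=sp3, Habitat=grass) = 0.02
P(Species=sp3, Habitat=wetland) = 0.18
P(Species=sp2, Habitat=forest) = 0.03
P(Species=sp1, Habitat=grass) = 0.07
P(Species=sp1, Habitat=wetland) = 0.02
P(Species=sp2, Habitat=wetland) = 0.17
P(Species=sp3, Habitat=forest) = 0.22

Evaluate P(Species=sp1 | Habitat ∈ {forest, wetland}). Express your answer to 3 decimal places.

P(Habitat=forest) = 0.08 + 0.03 + 0.22 = 0.33.
P(Habitat=wetland) = 0.02 + 0.17 + 0.18 = 0.37.
P(Habitat ∈ {forest, wetland}) = 0.33 + 0.37 = 0.70; P(Species=sp1, Habitat ∈ {forest, wetland}) = 0.08 + 0.02 = 0.10.
P(Species=sp1 | Habitat ∈ {forest, wetland}) = 0.10/0.70 = 0.143.

0.143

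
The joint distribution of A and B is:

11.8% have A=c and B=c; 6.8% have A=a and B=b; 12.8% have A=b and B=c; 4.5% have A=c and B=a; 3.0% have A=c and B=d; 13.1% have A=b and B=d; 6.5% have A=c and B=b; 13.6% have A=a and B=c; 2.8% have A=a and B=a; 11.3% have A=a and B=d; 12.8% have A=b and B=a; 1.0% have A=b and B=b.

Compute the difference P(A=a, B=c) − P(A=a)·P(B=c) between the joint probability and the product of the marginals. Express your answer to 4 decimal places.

0.0042

P(A=a) = 0.028 + 0.068 + 0.136 + 0.113 = 0.345.
P(B=c) = 0.136 + 0.128 + 0.118 = 0.382.
P(A=a, B=c) − P(A=a)P(B=c) = 0.136 − 0.345×0.382 = 0.0042.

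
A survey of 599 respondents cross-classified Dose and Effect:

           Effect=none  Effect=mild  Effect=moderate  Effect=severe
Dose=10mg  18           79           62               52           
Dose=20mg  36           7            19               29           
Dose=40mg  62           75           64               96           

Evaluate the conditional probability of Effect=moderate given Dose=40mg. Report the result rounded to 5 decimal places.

0.21549

Total with Dose=40mg: 62 + 75 + 64 + 96 = 297.
P(Effect=moderate | Dose=40mg) = 64/297 = 0.21549.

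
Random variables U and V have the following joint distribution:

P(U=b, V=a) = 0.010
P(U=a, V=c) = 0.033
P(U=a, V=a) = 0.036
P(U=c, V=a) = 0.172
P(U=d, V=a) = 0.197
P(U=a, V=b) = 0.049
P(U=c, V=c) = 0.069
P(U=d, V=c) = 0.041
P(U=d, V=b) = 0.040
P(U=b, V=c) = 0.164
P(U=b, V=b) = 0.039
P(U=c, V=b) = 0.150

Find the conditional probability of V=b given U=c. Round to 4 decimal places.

P(U=c) = 0.172 + 0.150 + 0.069 = 0.391.
P(V=b | U=c) = 0.150/0.391 = 0.3836.

0.3836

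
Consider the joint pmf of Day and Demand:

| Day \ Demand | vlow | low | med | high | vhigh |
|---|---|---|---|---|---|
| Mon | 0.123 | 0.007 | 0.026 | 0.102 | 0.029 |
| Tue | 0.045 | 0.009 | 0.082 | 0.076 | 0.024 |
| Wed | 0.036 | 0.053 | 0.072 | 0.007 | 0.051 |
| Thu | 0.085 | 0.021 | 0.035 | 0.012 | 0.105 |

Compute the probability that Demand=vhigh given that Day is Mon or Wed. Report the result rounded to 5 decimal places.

P(Day=Mon) = 0.123 + 0.007 + 0.026 + 0.102 + 0.029 = 0.287.
P(Day=Wed) = 0.036 + 0.053 + 0.072 + 0.007 + 0.051 = 0.219.
P(Day ∈ {Mon, Wed}) = 0.287 + 0.219 = 0.506; P(Demand=vhigh, Day ∈ {Mon, Wed}) = 0.029 + 0.051 = 0.080.
P(Demand=vhigh | Day ∈ {Mon, Wed}) = 0.080/0.506 = 0.15810.

0.15810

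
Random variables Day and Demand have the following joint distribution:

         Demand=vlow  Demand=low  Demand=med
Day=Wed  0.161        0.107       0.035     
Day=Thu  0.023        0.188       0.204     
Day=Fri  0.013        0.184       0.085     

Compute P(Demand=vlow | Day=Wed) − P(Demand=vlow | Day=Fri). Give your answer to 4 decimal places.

P(Day=Wed) = 0.161 + 0.107 + 0.035 = 0.303; P(Demand=vlow | Day=Wed) = 0.161/0.303 = 0.53135.
P(Day=Fri) = 0.013 + 0.184 + 0.085 = 0.282; P(Demand=vlow | Day=Fri) = 0.013/0.282 = 0.04610.
Difference = 0.4853.

0.4853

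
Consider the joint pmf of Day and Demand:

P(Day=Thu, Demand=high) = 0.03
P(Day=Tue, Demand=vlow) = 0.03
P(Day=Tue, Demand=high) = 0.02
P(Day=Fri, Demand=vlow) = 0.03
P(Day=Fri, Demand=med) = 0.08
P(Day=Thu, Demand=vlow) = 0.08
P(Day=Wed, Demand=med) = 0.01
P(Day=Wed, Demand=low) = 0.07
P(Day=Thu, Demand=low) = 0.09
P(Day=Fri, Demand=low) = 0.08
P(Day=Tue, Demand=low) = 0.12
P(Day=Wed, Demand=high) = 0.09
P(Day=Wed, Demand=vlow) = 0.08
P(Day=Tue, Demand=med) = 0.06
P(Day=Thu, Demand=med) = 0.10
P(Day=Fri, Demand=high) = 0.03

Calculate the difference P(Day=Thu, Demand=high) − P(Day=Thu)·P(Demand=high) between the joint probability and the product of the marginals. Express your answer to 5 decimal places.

P(Day=Thu) = 0.08 + 0.09 + 0.10 + 0.03 = 0.30.
P(Demand=high) = 0.02 + 0.09 + 0.03 + 0.03 = 0.17.
P(Day=Thu, Demand=high) − P(Day=Thu)P(Demand=high) = 0.03 − 0.30×0.17 = -0.02100.

-0.02100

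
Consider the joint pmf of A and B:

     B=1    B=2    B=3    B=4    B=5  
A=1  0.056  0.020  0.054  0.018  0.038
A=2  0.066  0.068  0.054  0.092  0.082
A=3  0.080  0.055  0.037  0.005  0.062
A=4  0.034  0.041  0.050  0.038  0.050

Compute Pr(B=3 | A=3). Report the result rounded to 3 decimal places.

P(A=3) = 0.080 + 0.055 + 0.037 + 0.005 + 0.062 = 0.239.
P(B=3 | A=3) = 0.037/0.239 = 0.155.

0.155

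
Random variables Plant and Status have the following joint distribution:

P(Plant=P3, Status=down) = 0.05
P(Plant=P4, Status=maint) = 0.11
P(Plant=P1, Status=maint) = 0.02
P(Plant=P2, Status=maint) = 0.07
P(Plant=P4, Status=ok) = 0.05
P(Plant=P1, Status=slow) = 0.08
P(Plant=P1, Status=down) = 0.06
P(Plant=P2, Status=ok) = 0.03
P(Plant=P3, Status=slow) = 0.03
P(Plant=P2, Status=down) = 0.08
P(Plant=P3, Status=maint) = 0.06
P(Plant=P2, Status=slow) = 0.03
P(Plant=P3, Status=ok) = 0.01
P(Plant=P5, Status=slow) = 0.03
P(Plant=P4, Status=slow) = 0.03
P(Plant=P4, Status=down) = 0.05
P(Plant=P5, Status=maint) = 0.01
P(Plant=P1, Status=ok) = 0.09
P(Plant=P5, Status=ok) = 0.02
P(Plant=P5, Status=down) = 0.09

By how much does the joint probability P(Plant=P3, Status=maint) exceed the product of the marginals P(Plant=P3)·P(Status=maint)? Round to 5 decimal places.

P(Plant=P3) = 0.01 + 0.03 + 0.05 + 0.06 = 0.15.
P(Status=maint) = 0.02 + 0.07 + 0.06 + 0.11 + 0.01 = 0.27.
P(Plant=P3, Status=maint) − P(Plant=P3)P(Status=maint) = 0.06 − 0.15×0.27 = 0.01950.

0.01950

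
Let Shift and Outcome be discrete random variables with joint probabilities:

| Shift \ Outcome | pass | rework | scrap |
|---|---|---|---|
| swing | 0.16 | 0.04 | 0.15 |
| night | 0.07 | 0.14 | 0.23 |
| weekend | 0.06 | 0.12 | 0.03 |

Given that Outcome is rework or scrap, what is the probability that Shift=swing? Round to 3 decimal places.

0.268

P(Outcome=rework) = 0.04 + 0.14 + 0.12 = 0.30.
P(Outcome=scrap) = 0.15 + 0.23 + 0.03 = 0.41.
P(Outcome ∈ {rework, scrap}) = 0.30 + 0.41 = 0.71; P(Shift=swing, Outcome ∈ {rework, scrap}) = 0.04 + 0.15 = 0.19.
P(Shift=swing | Outcome ∈ {rework, scrap}) = 0.19/0.71 = 0.268.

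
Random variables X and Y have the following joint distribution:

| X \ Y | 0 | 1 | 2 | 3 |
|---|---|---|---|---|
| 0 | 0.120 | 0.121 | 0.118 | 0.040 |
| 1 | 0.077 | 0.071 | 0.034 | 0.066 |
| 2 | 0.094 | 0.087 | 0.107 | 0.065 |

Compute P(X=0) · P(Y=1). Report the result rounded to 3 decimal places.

P(X=0) = 0.120 + 0.121 + 0.118 + 0.040 = 0.399.
P(Y=1) = 0.121 + 0.071 + 0.087 = 0.279.
Product: 0.399 × 0.279 = 0.111.

0.111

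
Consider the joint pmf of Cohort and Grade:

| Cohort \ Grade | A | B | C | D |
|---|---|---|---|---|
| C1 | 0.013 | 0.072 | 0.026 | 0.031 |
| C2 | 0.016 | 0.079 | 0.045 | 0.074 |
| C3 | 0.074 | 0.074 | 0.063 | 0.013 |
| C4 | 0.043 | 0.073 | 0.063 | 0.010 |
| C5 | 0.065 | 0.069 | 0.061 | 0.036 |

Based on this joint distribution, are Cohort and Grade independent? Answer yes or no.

P(Cohort=C2) = 0.214 and P(Grade=D) = 0.164, so their product is 0.03510, but P(Cohort=C2, Grade=D) = 0.074. Since these differ, Cohort and Grade are not independent.

no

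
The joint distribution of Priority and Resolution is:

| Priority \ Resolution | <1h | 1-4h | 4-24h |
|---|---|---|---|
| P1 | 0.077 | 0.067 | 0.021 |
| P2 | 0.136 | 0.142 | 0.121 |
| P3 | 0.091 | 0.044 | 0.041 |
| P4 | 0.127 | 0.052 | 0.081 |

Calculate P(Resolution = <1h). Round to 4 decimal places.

0.4310

P(Resolution=<1h) = 0.077 + 0.136 + 0.091 + 0.127 = 0.431.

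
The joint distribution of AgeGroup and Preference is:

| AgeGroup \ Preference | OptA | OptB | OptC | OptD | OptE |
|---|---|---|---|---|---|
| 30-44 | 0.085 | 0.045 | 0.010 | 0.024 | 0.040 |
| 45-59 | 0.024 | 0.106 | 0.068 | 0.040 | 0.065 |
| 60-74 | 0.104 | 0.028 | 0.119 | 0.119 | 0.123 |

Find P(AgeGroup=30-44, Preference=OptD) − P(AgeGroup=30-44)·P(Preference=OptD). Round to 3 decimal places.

-0.013

P(AgeGroup=30-44) = 0.085 + 0.045 + 0.010 + 0.024 + 0.040 = 0.204.
P(Preference=OptD) = 0.024 + 0.040 + 0.119 = 0.183.
P(AgeGroup=30-44, Preference=OptD) − P(AgeGroup=30-44)P(Preference=OptD) = 0.024 − 0.204×0.183 = -0.013.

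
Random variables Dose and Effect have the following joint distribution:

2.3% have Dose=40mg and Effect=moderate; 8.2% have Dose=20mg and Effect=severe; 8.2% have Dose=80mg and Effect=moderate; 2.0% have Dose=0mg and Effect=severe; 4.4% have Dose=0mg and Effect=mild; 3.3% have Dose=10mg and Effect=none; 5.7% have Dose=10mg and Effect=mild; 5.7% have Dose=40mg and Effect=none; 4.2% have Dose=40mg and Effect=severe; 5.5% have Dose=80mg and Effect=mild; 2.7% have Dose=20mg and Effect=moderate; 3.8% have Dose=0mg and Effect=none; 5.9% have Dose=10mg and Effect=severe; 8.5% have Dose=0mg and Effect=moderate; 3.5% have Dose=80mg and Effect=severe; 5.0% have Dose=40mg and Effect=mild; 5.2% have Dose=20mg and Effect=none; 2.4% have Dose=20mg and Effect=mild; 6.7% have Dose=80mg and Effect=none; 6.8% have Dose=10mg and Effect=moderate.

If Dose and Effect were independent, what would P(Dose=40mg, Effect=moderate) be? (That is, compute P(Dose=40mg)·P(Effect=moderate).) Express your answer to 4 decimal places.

P(Dose=40mg) = 0.057 + 0.050 + 0.023 + 0.042 = 0.172.
P(Effect=moderate) = 0.085 + 0.068 + 0.027 + 0.023 + 0.082 = 0.285.
Product: 0.172 × 0.285 = 0.0490.

0.0490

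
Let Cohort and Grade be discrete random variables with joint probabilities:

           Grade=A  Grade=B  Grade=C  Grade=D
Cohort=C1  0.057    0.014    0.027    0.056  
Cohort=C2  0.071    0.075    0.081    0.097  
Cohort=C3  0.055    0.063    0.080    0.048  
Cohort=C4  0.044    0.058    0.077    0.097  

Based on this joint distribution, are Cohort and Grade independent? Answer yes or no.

P(Cohort=C3) = 0.246 and P(Grade=D) = 0.298, so their product is 0.07331, but P(Cohort=C3, Grade=D) = 0.048. Since these differ, Cohort and Grade are not independent.

no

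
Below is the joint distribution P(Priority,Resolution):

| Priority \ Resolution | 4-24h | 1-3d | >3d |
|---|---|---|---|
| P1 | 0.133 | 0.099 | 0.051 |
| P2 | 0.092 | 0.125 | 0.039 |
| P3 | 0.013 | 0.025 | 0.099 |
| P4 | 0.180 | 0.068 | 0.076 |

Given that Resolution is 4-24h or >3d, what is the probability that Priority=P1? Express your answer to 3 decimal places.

P(Resolution=4-24h) = 0.133 + 0.092 + 0.013 + 0.180 = 0.418.
P(Resolution=>3d) = 0.051 + 0.039 + 0.099 + 0.076 = 0.265.
P(Resolution ∈ {4-24h, >3d}) = 0.418 + 0.265 = 0.683; P(Priority=P1, Resolution ∈ {4-24h, >3d}) = 0.133 + 0.051 = 0.184.
P(Priority=P1 | Resolution ∈ {4-24h, >3d}) = 0.184/0.683 = 0.269.

0.269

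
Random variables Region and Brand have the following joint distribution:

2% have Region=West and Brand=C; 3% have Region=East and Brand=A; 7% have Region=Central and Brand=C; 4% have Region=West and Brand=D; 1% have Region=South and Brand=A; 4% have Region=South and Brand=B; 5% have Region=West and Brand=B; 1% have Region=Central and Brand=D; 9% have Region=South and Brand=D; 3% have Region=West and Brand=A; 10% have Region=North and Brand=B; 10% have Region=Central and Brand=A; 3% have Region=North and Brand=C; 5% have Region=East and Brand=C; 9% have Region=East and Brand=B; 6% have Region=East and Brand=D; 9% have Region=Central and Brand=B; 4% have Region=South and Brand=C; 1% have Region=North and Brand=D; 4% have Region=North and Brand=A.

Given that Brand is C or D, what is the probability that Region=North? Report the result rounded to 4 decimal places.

P(Brand=C) = 0.03 + 0.04 + 0.05 + 0.02 + 0.07 = 0.21.
P(Brand=D) = 0.01 + 0.09 + 0.06 + 0.04 + 0.01 = 0.21.
P(Brand ∈ {C, D}) = 0.21 + 0.21 = 0.42; P(Region=North, Brand ∈ {C, D}) = 0.03 + 0.01 = 0.04.
P(Region=North | Brand ∈ {C, D}) = 0.04/0.42 = 0.0952.

0.0952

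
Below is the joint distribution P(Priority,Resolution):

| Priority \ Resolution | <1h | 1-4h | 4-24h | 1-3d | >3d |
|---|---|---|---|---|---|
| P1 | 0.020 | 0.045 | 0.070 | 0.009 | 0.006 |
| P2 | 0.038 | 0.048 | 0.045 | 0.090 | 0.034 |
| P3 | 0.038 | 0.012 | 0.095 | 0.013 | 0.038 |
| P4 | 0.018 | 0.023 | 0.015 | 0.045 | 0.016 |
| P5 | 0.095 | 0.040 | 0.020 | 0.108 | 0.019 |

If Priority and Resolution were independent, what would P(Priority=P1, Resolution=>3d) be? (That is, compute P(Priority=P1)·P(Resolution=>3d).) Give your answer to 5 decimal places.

0.01695

P(Priority=P1) = 0.020 + 0.045 + 0.070 + 0.009 + 0.006 = 0.150.
P(Resolution=>3d) = 0.006 + 0.034 + 0.038 + 0.016 + 0.019 = 0.113.
Product: 0.150 × 0.113 = 0.01695.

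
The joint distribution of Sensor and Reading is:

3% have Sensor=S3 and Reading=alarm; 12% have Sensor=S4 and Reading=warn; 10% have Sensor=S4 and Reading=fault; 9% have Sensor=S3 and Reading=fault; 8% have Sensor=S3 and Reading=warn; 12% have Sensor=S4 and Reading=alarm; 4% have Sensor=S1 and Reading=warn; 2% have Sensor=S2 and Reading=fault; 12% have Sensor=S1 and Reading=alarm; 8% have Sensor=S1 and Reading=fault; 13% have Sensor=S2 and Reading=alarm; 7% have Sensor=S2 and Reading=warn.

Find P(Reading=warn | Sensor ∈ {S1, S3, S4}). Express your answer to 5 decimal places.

0.30769

P(Sensor=S1) = 0.04 + 0.12 + 0.08 = 0.24.
P(Sensor=S3) = 0.08 + 0.03 + 0.09 = 0.20.
P(Sensor=S4) = 0.12 + 0.12 + 0.10 = 0.34.
P(Sensor ∈ {S1, S3, S4}) = 0.24 + 0.20 + 0.34 = 0.78; P(Reading=warn, Sensor ∈ {S1, S3, S4}) = 0.04 + 0.08 + 0.12 = 0.24.
P(Reading=warn | Sensor ∈ {S1, S3, S4}) = 0.24/0.78 = 0.30769.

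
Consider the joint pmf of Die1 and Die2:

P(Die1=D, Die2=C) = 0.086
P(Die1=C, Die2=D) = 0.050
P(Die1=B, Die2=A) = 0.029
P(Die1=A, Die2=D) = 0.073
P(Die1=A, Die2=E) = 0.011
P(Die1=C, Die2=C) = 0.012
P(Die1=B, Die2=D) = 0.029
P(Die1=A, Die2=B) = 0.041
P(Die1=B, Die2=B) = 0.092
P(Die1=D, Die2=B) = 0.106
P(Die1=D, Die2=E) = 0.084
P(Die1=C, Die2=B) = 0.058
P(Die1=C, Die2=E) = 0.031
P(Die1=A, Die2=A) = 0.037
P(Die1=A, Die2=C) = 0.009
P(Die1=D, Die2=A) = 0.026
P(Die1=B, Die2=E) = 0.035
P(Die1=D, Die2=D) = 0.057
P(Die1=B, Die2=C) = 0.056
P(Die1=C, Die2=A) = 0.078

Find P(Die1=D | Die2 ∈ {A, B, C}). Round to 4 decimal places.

0.3460

P(Die2=A) = 0.037 + 0.029 + 0.078 + 0.026 = 0.170.
P(Die2=B) = 0.041 + 0.092 + 0.058 + 0.106 = 0.297.
P(Die2=C) = 0.009 + 0.056 + 0.012 + 0.086 = 0.163.
P(Die2 ∈ {A, B, C}) = 0.170 + 0.297 + 0.163 = 0.630; P(Die1=D, Die2 ∈ {A, B, C}) = 0.026 + 0.106 + 0.086 = 0.218.
P(Die1=D | Die2 ∈ {A, B, C}) = 0.218/0.630 = 0.3460.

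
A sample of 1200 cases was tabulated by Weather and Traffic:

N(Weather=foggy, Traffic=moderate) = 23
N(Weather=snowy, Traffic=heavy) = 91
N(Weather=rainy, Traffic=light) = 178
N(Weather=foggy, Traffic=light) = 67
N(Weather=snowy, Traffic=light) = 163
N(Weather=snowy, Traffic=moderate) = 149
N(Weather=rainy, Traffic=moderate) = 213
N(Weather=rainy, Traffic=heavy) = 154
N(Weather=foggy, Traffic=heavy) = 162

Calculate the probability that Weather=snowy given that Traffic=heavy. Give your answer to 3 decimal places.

0.224

Total with Traffic=heavy: 154 + 91 + 162 = 407.
P(Weather=snowy | Traffic=heavy) = 91/407 = 0.224.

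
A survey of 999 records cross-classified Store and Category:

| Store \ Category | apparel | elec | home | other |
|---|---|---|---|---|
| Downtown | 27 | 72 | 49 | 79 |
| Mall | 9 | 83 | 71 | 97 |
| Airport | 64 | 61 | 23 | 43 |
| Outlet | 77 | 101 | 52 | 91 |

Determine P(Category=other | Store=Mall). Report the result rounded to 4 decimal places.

0.3731

Total with Store=Mall: 9 + 83 + 71 + 97 = 260.
P(Category=other | Store=Mall) = 97/260 = 0.3731.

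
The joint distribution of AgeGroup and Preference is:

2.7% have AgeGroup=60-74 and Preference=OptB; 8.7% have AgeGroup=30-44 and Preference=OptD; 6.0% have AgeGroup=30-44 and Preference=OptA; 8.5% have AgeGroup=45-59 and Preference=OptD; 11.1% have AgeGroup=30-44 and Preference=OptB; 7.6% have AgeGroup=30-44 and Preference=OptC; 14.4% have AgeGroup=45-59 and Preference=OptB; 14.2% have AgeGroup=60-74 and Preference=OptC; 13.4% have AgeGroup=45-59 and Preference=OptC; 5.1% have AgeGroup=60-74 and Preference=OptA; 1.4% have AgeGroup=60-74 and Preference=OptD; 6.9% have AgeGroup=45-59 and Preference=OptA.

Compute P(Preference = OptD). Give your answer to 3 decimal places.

0.186

P(Preference=OptD) = 0.087 + 0.085 + 0.014 = 0.186.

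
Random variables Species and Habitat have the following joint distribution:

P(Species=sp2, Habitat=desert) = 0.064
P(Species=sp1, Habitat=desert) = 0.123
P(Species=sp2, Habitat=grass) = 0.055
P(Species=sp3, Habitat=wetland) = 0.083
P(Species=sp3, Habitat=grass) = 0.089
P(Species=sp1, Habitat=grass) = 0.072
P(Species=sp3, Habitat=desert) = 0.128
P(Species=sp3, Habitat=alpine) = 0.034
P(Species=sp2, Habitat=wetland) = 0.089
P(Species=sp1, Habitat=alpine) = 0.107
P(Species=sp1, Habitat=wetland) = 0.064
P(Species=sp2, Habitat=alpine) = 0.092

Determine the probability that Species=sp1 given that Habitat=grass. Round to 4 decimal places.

P(Habitat=grass) = 0.072 + 0.055 + 0.089 = 0.216.
P(Species=sp1 | Habitat=grass) = 0.072/0.216 = 0.3333.

0.3333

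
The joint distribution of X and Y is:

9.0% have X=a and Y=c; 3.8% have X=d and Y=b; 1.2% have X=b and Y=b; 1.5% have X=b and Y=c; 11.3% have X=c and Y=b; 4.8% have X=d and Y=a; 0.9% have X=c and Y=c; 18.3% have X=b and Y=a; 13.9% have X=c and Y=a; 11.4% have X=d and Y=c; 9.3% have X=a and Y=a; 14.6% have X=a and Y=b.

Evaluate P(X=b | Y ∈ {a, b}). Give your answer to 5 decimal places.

P(Y=a) = 0.093 + 0.183 + 0.139 + 0.048 = 0.463.
P(Y=b) = 0.146 + 0.012 + 0.113 + 0.038 = 0.309.
P(Y ∈ {a, b}) = 0.463 + 0.309 = 0.772; P(X=b, Y ∈ {a, b}) = 0.183 + 0.012 = 0.195.
P(X=b | Y ∈ {a, b}) = 0.195/0.772 = 0.25259.

0.25259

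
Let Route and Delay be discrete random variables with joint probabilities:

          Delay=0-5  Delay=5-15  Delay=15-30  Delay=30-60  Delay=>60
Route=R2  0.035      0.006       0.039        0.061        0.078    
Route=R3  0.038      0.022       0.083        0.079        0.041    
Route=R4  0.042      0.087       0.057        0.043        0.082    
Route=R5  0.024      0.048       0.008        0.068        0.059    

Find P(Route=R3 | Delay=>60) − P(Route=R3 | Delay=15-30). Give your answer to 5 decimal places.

-0.28616

P(Delay=>60) = 0.078 + 0.041 + 0.082 + 0.059 = 0.260; P(Route=R3 | Delay=>60) = 0.041/0.260 = 0.157692.
P(Delay=15-30) = 0.039 + 0.083 + 0.057 + 0.008 = 0.187; P(Route=R3 | Delay=15-30) = 0.083/0.187 = 0.443850.
Difference = -0.28616.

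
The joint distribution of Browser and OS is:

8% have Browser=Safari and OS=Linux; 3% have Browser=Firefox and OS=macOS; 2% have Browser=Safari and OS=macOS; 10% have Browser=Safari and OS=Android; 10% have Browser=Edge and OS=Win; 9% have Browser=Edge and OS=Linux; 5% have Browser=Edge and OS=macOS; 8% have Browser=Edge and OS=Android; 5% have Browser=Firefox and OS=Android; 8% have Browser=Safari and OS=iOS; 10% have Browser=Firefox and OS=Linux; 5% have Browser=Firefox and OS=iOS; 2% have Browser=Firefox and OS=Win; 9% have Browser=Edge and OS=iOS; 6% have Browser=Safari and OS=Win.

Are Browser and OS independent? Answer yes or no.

P(Browser=Firefox) = 0.25 and P(OS=Linux) = 0.27, so their product is 0.0675, but P(Browser=Firefox, OS=Linux) = 0.10. Since these differ, Browser and OS are not independent.

no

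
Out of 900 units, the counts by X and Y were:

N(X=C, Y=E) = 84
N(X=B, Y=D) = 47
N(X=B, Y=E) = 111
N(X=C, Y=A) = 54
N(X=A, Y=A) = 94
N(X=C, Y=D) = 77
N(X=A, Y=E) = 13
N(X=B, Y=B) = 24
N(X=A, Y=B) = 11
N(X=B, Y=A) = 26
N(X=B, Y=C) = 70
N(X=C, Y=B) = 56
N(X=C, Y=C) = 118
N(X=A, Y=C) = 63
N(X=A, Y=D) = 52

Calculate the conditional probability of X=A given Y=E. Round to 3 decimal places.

0.063

Total with Y=E: 13 + 111 + 84 = 208.
P(X=A | Y=E) = 13/208 = 0.063.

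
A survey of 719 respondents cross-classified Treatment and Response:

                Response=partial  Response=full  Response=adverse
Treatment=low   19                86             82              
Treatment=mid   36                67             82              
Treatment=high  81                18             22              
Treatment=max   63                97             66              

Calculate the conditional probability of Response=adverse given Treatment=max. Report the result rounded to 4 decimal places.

0.2920

Total with Treatment=max: 63 + 97 + 66 = 226.
P(Response=adverse | Treatment=max) = 66/226 = 0.2920.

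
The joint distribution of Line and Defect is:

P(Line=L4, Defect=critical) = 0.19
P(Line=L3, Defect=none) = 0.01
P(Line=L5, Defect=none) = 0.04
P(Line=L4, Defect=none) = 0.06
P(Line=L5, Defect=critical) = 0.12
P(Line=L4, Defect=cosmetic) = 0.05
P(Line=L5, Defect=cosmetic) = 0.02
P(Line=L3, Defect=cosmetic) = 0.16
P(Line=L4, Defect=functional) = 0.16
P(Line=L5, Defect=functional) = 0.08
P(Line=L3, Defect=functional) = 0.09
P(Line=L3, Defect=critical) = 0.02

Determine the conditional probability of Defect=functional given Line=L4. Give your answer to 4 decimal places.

P(Line=L4) = 0.06 + 0.05 + 0.16 + 0.19 = 0.46.
P(Defect=functional | Line=L4) = 0.16/0.46 = 0.3478.

0.3478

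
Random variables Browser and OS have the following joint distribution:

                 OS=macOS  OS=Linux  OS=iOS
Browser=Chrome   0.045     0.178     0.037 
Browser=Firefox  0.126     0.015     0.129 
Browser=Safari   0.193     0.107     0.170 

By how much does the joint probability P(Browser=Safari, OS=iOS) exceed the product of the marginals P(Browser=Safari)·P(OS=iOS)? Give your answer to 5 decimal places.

0.01208

P(Browser=Safari) = 0.193 + 0.107 + 0.170 = 0.470.
P(OS=iOS) = 0.037 + 0.129 + 0.170 = 0.336.
P(Browser=Safari, OS=iOS) − P(Browser=Safari)P(OS=iOS) = 0.170 − 0.470×0.336 = 0.01208.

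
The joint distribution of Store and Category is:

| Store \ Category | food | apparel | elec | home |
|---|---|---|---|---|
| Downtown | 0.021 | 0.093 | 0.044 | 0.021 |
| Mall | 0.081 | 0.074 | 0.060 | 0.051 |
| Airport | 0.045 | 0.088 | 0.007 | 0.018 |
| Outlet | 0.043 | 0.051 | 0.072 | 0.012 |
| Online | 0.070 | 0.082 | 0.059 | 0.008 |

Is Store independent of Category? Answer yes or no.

no

P(Store=Airport) = 0.158 and P(Category=elec) = 0.242, so their product is 0.03824, but P(Store=Airport, Category=elec) = 0.007. Since these differ, Store and Category are not independent.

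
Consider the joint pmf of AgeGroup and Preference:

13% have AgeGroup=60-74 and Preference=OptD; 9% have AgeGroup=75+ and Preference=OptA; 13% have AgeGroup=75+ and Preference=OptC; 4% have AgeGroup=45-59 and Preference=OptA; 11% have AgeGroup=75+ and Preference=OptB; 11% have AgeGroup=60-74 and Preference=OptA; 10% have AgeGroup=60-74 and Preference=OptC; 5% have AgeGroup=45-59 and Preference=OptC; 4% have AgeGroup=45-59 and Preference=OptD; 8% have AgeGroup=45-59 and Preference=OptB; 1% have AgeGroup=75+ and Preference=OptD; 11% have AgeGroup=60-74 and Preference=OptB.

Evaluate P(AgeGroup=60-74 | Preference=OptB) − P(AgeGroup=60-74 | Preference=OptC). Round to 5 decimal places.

P(Preference=OptB) = 0.08 + 0.11 + 0.11 = 0.30; P(AgeGroup=60-74 | Preference=OptB) = 0.11/0.30 = 0.366667.
P(Preference=OptC) = 0.05 + 0.10 + 0.13 = 0.28; P(AgeGroup=60-74 | Preference=OptC) = 0.10/0.28 = 0.357143.
Difference = 0.00952.

0.00952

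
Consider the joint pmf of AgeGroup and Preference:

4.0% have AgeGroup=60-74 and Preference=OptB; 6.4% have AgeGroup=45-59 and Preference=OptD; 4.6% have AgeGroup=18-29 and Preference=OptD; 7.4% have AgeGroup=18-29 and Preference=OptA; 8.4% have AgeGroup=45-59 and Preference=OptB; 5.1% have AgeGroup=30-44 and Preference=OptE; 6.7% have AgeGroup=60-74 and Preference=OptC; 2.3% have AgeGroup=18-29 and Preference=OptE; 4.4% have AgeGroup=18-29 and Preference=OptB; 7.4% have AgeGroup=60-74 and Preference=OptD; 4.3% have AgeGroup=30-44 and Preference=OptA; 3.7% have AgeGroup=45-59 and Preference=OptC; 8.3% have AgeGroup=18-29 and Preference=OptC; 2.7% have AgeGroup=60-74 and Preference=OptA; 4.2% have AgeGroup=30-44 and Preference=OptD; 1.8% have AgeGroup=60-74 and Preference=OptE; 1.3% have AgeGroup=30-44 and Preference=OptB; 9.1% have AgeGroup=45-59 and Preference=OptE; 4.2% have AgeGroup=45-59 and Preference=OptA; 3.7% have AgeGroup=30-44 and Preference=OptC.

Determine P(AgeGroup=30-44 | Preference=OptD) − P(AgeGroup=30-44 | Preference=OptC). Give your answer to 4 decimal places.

0.0207

P(Preference=OptD) = 0.046 + 0.042 + 0.064 + 0.074 = 0.226; P(AgeGroup=30-44 | Preference=OptD) = 0.042/0.226 = 0.18584.
P(Preference=OptC) = 0.083 + 0.037 + 0.037 + 0.067 = 0.224; P(AgeGroup=30-44 | Preference=OptC) = 0.037/0.224 = 0.16518.
Difference = 0.0207.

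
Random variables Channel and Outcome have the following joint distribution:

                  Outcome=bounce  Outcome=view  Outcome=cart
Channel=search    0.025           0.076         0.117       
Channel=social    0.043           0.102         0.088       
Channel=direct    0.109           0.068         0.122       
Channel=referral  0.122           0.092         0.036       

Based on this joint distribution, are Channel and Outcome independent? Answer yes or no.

no

P(Channel=referral) = 0.250 and P(Outcome=cart) = 0.363, so their product is 0.09075, but P(Channel=referral, Outcome=cart) = 0.036. Since these differ, Channel and Outcome are not independent.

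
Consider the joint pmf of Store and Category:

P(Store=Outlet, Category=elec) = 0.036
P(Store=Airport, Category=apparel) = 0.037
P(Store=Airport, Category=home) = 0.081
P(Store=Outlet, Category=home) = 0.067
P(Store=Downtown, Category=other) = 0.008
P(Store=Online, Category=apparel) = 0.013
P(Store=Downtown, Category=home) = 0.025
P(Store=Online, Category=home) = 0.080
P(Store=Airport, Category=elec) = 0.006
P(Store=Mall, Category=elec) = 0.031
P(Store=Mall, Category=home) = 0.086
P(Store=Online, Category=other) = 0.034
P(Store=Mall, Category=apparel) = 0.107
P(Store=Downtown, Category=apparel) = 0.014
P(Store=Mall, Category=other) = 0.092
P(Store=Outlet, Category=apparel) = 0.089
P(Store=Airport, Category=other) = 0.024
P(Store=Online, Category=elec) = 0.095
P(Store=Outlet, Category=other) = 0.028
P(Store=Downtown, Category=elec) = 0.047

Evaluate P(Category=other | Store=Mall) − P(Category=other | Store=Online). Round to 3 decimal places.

P(Store=Mall) = 0.107 + 0.031 + 0.086 + 0.092 = 0.316; P(Category=other | Store=Mall) = 0.092/0.316 = 0.2911.
P(Store=Online) = 0.013 + 0.095 + 0.080 + 0.034 = 0.222; P(Category=other | Store=Online) = 0.034/0.222 = 0.1532.
Difference = 0.138.

0.138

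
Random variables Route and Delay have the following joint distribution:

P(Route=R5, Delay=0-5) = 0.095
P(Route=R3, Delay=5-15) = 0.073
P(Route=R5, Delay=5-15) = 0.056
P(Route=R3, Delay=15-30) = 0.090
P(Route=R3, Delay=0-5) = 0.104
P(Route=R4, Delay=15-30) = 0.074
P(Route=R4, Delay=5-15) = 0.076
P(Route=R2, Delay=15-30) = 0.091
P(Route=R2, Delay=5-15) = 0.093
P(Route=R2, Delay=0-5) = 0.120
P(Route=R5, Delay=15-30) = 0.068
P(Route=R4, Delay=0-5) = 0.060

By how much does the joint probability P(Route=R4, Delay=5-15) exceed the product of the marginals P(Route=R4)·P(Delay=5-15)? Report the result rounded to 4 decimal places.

0.0134

P(Route=R4) = 0.060 + 0.076 + 0.074 = 0.210.
P(Delay=5-15) = 0.093 + 0.073 + 0.076 + 0.056 = 0.298.
P(Route=R4, Delay=5-15) − P(Route=R4)P(Delay=5-15) = 0.076 − 0.210×0.298 = 0.0134.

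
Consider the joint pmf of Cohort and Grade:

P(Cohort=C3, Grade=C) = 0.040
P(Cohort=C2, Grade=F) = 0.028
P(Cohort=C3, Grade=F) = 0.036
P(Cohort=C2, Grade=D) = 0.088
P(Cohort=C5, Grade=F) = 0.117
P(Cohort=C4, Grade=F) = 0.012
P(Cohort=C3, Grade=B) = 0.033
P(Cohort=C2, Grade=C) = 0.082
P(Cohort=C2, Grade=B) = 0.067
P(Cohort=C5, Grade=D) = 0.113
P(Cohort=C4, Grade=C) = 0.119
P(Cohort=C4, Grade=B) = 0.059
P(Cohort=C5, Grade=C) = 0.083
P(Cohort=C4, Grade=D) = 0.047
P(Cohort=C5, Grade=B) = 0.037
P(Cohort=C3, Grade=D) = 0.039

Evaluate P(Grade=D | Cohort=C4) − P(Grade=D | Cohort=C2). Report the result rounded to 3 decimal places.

P(Cohort=C4) = 0.059 + 0.119 + 0.047 + 0.012 = 0.237; P(Grade=D | Cohort=C4) = 0.047/0.237 = 0.1983.
P(Cohort=C2) = 0.067 + 0.082 + 0.088 + 0.028 = 0.265; P(Grade=D | Cohort=C2) = 0.088/0.265 = 0.3321.
Difference = -0.134.

-0.134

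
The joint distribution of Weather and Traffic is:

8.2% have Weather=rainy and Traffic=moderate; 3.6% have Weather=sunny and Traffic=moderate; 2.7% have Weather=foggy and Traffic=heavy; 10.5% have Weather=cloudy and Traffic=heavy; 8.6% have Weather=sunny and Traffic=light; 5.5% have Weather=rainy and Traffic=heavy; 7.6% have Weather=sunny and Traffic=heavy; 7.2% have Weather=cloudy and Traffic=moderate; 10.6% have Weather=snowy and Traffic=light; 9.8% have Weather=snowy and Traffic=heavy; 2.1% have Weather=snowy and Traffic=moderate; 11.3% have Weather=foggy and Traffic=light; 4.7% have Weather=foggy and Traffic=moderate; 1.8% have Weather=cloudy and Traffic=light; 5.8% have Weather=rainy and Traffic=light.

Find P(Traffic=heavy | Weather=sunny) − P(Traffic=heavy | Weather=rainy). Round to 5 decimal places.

P(Weather=sunny) = 0.086 + 0.036 + 0.076 = 0.198; P(Traffic=heavy | Weather=sunny) = 0.076/0.198 = 0.383838.
P(Weather=rainy) = 0.058 + 0.082 + 0.055 = 0.195; P(Traffic=heavy | Weather=rainy) = 0.055/0.195 = 0.282051.
Difference = 0.10179.

0.10179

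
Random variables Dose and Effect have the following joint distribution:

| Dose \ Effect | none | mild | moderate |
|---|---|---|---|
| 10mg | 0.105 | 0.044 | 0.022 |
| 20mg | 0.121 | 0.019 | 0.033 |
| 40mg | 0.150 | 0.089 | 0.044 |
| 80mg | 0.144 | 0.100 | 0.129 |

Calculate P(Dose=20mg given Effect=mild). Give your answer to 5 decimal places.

0.07540

P(Effect=mild) = 0.044 + 0.019 + 0.089 + 0.100 = 0.252.
P(Dose=20mg | Effect=mild) = 0.019/0.252 = 0.07540.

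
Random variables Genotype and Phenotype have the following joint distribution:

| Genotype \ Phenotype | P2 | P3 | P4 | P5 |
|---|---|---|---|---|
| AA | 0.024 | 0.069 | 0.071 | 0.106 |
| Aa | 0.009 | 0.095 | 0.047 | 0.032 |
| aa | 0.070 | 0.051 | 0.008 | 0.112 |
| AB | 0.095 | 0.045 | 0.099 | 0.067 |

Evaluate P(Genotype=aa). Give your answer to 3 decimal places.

0.241

P(Genotype=aa) = 0.070 + 0.051 + 0.008 + 0.112 = 0.241.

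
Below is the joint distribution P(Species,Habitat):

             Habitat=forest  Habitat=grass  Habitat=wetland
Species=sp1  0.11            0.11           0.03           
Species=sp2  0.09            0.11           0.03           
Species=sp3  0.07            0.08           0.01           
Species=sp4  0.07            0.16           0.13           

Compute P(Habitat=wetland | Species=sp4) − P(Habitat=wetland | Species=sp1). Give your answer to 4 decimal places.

0.2411

P(Species=sp4) = 0.07 + 0.16 + 0.13 = 0.36; P(Habitat=wetland | Species=sp4) = 0.13/0.36 = 0.36111.
P(Species=sp1) = 0.11 + 0.11 + 0.03 = 0.25; P(Habitat=wetland | Species=sp1) = 0.03/0.25 = 0.12000.
Difference = 0.2411.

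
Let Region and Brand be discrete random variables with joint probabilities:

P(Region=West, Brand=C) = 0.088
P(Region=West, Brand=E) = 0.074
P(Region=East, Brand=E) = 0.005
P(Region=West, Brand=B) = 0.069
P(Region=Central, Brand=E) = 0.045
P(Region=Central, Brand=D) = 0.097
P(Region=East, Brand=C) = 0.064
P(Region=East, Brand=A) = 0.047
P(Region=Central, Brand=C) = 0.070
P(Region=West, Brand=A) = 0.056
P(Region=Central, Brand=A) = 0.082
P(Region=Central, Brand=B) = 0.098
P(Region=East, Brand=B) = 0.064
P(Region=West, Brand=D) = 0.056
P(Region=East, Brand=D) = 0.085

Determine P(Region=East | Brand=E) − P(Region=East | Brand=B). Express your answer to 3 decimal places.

-0.237

P(Brand=E) = 0.005 + 0.074 + 0.045 = 0.124; P(Region=East | Brand=E) = 0.005/0.124 = 0.0403.
P(Brand=B) = 0.064 + 0.069 + 0.098 = 0.231; P(Region=East | Brand=B) = 0.064/0.231 = 0.2771.
Difference = -0.237.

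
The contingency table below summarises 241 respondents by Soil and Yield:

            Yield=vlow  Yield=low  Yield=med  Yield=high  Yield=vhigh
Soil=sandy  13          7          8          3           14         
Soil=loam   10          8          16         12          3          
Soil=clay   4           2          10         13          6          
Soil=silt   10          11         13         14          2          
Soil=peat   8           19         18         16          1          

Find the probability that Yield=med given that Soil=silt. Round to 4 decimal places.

Total with Soil=silt: 10 + 11 + 13 + 14 + 2 = 50.
P(Yield=med | Soil=silt) = 13/50 = 0.2600.

0.2600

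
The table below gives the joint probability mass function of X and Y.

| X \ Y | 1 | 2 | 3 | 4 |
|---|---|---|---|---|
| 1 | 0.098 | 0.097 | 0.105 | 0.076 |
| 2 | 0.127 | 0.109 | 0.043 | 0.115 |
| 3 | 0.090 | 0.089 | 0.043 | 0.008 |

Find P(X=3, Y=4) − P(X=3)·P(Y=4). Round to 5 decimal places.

-0.03777

P(X=3) = 0.090 + 0.089 + 0.043 + 0.008 = 0.230.
P(Y=4) = 0.076 + 0.115 + 0.008 = 0.199.
P(X=3, Y=4) − P(X=3)P(Y=4) = 0.008 − 0.230×0.199 = -0.03777.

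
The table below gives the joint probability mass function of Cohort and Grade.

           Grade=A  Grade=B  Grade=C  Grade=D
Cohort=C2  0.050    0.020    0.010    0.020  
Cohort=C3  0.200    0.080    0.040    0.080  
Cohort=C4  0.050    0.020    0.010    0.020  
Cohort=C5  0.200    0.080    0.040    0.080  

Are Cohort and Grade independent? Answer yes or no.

yes

Every cell satisfies P(Cohort,Grade) = P(Cohort)·P(Grade). For instance P(Cohort=C3) = 0.400, P(Grade=A) = 0.500, and 0.400×0.500 = 0.200 matches the joint entry. So Cohort and Grade are independent.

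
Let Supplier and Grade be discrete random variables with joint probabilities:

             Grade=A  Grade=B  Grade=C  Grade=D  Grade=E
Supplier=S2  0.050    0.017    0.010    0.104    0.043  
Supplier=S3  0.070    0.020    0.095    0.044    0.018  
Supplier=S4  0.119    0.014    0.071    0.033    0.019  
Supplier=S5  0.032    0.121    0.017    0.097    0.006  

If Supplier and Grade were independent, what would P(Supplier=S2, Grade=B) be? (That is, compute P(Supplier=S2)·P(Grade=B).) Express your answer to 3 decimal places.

0.039

P(Supplier=S2) = 0.050 + 0.017 + 0.010 + 0.104 + 0.043 = 0.224.
P(Grade=B) = 0.017 + 0.020 + 0.014 + 0.121 = 0.172.
Product: 0.224 × 0.172 = 0.039.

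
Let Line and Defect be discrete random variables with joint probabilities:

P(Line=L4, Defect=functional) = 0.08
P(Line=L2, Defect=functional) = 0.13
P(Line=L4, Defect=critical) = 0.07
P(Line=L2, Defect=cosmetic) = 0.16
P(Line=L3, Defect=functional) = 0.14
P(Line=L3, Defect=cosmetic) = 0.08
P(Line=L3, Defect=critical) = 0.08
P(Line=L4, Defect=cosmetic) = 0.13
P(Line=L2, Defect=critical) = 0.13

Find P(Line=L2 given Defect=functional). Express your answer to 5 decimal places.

0.37143

P(Defect=functional) = 0.13 + 0.14 + 0.08 = 0.35.
P(Line=L2 | Defect=functional) = 0.13/0.35 = 0.37143.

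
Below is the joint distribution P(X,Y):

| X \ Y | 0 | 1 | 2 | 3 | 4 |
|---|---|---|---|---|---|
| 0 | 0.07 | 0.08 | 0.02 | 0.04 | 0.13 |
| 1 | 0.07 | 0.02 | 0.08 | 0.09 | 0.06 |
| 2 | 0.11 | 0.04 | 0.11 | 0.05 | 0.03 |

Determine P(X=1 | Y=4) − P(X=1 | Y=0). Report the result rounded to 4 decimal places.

-0.0073

P(Y=4) = 0.13 + 0.06 + 0.03 = 0.22; P(X=1 | Y=4) = 0.06/0.22 = 0.27273.
P(Y=0) = 0.07 + 0.07 + 0.11 = 0.25; P(X=1 | Y=0) = 0.07/0.25 = 0.28000.
Difference = -0.0073.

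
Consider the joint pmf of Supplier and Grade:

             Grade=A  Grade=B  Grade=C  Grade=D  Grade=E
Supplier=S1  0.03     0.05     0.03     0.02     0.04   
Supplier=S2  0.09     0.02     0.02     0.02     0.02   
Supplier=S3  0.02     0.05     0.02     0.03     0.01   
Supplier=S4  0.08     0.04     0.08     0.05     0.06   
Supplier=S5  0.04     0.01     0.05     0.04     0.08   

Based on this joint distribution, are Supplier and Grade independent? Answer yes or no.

P(Supplier=S2) = 0.17 and P(Grade=A) = 0.26, so their product is 0.0442, but P(Supplier=S2, Grade=A) = 0.09. Since these differ, Supplier and Grade are not independent.

no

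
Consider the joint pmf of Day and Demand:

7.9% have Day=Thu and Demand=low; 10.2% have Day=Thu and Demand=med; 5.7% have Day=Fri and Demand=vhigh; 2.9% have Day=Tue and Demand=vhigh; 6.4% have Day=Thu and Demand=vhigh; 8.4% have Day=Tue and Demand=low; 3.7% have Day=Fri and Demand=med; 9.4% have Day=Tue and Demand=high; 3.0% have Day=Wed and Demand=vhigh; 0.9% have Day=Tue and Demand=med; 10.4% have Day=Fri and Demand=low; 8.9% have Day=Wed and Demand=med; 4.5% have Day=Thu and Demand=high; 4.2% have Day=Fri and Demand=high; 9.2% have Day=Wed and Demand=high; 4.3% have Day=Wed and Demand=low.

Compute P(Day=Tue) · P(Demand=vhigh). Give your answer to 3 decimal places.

P(Day=Tue) = 0.084 + 0.009 + 0.094 + 0.029 = 0.216.
P(Demand=vhigh) = 0.029 + 0.030 + 0.064 + 0.057 = 0.180.
Product: 0.216 × 0.180 = 0.039.

0.039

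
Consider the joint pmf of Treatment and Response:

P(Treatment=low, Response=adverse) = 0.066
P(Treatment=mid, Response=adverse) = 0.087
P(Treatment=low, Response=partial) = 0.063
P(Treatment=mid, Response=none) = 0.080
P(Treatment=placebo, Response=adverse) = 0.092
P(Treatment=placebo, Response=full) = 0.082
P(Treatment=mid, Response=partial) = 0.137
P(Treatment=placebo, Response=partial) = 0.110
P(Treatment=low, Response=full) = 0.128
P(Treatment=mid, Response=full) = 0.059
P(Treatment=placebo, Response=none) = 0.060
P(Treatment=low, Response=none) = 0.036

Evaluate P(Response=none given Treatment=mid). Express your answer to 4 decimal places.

P(Treatment=mid) = 0.080 + 0.137 + 0.059 + 0.087 = 0.363.
P(Response=none | Treatment=mid) = 0.080/0.363 = 0.2204.

0.2204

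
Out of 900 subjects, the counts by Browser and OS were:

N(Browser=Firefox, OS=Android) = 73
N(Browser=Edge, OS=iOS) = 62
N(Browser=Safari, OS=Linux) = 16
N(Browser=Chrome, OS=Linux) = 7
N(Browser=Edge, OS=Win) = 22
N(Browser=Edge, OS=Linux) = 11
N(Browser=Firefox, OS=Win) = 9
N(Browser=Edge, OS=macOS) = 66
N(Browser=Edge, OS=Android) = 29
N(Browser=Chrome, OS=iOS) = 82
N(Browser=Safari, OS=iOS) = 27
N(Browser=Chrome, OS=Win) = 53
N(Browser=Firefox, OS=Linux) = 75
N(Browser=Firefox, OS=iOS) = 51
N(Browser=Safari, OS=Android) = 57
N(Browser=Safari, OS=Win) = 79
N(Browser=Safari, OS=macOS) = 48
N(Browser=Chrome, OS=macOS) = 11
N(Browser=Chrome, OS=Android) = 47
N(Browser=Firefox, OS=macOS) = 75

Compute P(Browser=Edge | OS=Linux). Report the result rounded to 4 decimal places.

Total with OS=Linux: 7 + 75 + 16 + 11 = 109.
P(Browser=Edge | OS=Linux) = 11/109 = 0.1009.

0.1009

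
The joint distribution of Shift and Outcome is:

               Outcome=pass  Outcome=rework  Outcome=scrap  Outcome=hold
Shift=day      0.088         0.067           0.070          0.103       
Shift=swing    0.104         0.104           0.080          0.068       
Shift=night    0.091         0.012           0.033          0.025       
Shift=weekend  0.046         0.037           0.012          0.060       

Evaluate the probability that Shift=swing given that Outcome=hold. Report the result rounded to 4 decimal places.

P(Outcome=hold) = 0.103 + 0.068 + 0.025 + 0.060 = 0.256.
P(Shift=swing | Outcome=hold) = 0.068/0.256 = 0.2656.

0.2656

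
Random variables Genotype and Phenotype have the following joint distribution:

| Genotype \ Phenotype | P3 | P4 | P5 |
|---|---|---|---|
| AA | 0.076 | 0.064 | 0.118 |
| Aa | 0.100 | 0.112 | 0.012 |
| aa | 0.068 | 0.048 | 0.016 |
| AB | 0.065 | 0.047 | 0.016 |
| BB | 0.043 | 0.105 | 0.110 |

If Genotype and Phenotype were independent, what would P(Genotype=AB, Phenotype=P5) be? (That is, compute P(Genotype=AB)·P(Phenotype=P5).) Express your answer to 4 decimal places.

P(Genotype=AB) = 0.065 + 0.047 + 0.016 = 0.128.
P(Phenotype=P5) = 0.118 + 0.012 + 0.016 + 0.016 + 0.110 = 0.272.
Product: 0.128 × 0.272 = 0.0348.

0.0348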